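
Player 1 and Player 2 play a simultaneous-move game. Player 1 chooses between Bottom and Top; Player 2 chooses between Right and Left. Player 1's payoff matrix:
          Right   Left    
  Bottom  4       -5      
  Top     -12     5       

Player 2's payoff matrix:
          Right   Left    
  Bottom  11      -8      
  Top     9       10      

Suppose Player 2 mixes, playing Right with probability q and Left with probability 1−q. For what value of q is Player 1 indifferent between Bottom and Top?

Player 2's mix must leave Player 1 indifferent between Bottom and Top.
  Player 1's payoff from Bottom: q·4 + (1−q)·(-5) = 9q - 5
  Player 1's payoff from Top: q·(-12) + (1−q)·5 = -17q + 5
  9q - 5 = -17q + 5  ⇒  26q = 10  ⇒  q = 5/13.

q = 5/13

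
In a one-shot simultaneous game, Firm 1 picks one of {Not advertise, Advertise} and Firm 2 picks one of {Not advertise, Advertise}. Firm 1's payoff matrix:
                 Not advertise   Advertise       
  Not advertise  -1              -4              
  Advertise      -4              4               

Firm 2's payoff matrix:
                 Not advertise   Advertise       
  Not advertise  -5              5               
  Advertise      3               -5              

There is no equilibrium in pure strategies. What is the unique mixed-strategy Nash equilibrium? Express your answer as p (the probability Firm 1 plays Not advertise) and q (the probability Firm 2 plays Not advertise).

For Firm 2 to be willing to mix, Firm 2 must be indifferent between Not advertise and Advertise, which pins down Firm 1's mix.
  Firm 2's payoff from Not advertise: p·(-5) + (1−p)·3 = -8p + 3
  Firm 2's payoff from Advertise: p·5 + (1−p)·(-5) = 10p - 5
  -8p + 3 = 10p - 5  ⇒  -18p = -8  ⇒  p = 4/9.
Set Firm 1's expected payoff from Not advertise equal to that from Advertise:
  Firm 1's payoff to Not advertise: q·(-1) + (1−q)·(-4) = 3q - 4
  Firm 1's payoff to Advertise: q·(-4) + (1−q)·4 = -8q + 4
  3q - 4 = -8q + 4  ⇒  11q = 8  ⇒  q = 8/11.

p = 4/9, q = 8/11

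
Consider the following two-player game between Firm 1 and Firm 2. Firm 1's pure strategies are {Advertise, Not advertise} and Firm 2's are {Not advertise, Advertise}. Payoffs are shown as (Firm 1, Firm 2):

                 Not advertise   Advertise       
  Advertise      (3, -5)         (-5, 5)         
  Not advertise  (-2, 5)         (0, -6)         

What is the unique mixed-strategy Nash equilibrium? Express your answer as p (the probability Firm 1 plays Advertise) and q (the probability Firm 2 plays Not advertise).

Set Firm 2's expected payoff from Not advertise equal to that from Advertise:
  Firm 2's payoff to Not advertise: p·(-5) + (1−p)·5 = -10p + 5
  Firm 2's payoff to Advertise: p·5 + (1−p)·(-6) = 11p - 6
  -10p + 5 = 11p - 6  ⇒  -21p = -11  ⇒  p = 11/21.
Set Firm 1's expected payoff from Advertise equal to that from Not advertise:
  Firm 1's payoff from Advertise: q·3 + (1−q)·(-5) = 8q - 5
  Firm 1's payoff from Not advertise: q·(-2) + (1−q)·0 = -2q
  8q - 5 = -2q  ⇒  10q = 5  ⇒  q = 1/2.

p = 11/21, q = 1/2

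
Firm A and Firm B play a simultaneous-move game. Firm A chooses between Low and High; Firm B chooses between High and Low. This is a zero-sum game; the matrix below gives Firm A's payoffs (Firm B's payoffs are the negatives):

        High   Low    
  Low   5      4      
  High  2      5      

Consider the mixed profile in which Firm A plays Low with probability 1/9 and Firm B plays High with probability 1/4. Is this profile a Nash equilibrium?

Given Firm A's mix p = 1/9, Firm B's payoff from High is -7/3 but from Low is -44/9. Firm B strictly prefers High, so Firm B would not mix.
So the proposed profile is not a Nash equilibrium.

No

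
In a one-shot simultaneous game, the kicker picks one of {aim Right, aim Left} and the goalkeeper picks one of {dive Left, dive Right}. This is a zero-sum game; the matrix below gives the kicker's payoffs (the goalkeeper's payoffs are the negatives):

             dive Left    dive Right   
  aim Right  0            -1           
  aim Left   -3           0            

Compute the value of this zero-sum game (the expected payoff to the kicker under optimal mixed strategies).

The kicker's indifference between aim Right and aim Left determines the goalkeeper's mixing probability q:
  the kicker's expected payoff from aim Right: q·0 + (1−q)·(-1) = q - 1
  the kicker's expected payoff from aim Left: q·(-3) + (1−q)·0 = -3q
  q - 1 = -3q  ⇒  4q = 1  ⇒  q = 1/4.
The value is the kicker's expected payoff against this mix (using aim Right): (1/4)·0 + (3/4)·(-1) = -3/4.

v = -3/4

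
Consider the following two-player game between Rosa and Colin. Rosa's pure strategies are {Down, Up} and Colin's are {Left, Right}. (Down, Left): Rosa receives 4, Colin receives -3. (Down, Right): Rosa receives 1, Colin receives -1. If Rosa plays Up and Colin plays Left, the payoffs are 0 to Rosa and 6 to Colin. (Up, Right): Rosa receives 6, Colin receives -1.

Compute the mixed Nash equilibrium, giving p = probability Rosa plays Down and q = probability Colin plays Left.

p = 7/9, q = 5/9

In a mixed equilibrium Colin is indifferent between Left and Right; this condition fixes p.
  Colin's payoff from Left: p·(-3) + (1−p)·6 = -9p + 6
  Colin's payoff from Right: p·(-1) + (1−p)·(-1) = -1
  -9p + 6 = -1  ⇒  -9p = -7  ⇒  p = 7/9.
Rosa's indifference between Down and Up determines Colin's mixing probability q:
  Rosa's expected payoff from Down: q·4 + (1−q)·1 = 3q + 1
  Rosa's expected payoff from Up: q·0 + (1−q)·6 = -6q + 6
  3q + 1 = -6q + 6  ⇒  9q = 5  ⇒  q = 5/9.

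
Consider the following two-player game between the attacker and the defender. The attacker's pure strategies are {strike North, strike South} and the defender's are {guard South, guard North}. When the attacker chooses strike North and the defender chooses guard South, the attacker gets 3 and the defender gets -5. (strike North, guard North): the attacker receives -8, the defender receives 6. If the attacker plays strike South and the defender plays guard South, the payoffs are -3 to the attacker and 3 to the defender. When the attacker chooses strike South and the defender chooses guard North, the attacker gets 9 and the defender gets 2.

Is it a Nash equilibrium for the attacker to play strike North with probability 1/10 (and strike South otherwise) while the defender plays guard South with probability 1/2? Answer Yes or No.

Given the attacker's mix p = 1/10, the defender's payoff from guard South is 11/5 but from guard North is 12/5. The defender strictly prefers guard North, so the defender would not mix.
So the proposed profile is not a Nash equilibrium.

No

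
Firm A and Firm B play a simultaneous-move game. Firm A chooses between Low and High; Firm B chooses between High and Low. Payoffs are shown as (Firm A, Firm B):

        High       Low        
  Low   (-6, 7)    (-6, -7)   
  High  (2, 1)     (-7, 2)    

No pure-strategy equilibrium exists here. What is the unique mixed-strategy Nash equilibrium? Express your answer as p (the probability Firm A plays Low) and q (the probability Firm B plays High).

p = 1/15, q = 1/9

Firm B's indifference between High and Low determines Firm A's mixing probability p:
  Firm B's expected payoff from High: p·7 + (1−p)·1 = 6p + 1
  Firm B's expected payoff from Low: p·(-7) + (1−p)·2 = -9p + 2
  6p + 1 = -9p + 2  ⇒  15p = 1  ⇒  p = 1/15.
In a mixed equilibrium Firm A is indifferent between Low and High; this condition fixes q.
  Firm A's payoff to Low: q·(-6) + (1−q)·(-6) = -6
  Firm A's payoff to High: q·2 + (1−q)·(-7) = 9q - 7
  -6 = 9q - 7  ⇒  -9q = -1  ⇒  q = 1/9.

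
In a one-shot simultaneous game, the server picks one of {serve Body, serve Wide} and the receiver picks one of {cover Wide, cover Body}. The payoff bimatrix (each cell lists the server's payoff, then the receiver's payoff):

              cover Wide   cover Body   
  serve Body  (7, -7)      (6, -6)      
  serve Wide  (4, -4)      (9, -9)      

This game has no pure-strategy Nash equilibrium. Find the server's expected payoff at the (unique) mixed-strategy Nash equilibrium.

13/2

The receiver's mix must leave the server indifferent between serve Body and serve Wide.
  the server's payoff to serve Body: q·7 + (1−q)·6 = q + 6
  the server's payoff to serve Wide: q·4 + (1−q)·9 = -5q + 9
  q + 6 = -5q + 9  ⇒  6q = 3  ⇒  q = 1/2.
At equilibrium the server is indifferent across rows, so the server's payoff equals the payoff from serve Body: (1/2)·7 + (1/2)·6 = 13/2.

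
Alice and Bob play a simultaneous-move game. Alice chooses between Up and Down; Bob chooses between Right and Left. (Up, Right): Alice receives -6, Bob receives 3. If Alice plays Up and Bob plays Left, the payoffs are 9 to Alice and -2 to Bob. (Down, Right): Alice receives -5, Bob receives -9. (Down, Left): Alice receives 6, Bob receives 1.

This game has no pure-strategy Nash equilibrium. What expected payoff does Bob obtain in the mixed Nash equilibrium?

-1

Alice's mix must leave Bob indifferent between Right and Left.
  Bob's payoff to Right: p·3 + (1−p)·(-9) = 12p - 9
  Bob's payoff to Left: p·(-2) + (1−p)·1 = -3p + 1
  12p - 9 = -3p + 1  ⇒  15p = 10  ⇒  p = 2/3.
At equilibrium Bob is indifferent across columns, so Bob's payoff equals the payoff from Right: (2/3)·3 + (1/3)·(-9) = -1.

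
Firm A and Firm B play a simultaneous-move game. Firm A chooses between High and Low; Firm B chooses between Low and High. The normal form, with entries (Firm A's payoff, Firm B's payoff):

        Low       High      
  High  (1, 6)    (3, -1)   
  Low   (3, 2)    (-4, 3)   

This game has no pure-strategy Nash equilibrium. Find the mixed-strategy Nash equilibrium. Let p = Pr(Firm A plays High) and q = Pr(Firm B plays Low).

p = 1/8, q = 7/9

Firm B's indifference between Low and High determines Firm A's mixing probability p:
  Firm B's payoff from Low: p·6 + (1−p)·2 = 4p + 2
  Firm B's payoff from High: p·(-1) + (1−p)·3 = -4p + 3
  4p + 2 = -4p + 3  ⇒  8p = 1  ⇒  p = 1/8.
Firm B's mix must leave Firm A indifferent between High and Low.
  Firm A's payoff from High: q·1 + (1−q)·3 = -2q + 3
  Firm A's payoff from Low: q·3 + (1−q)·(-4) = 7q - 4
  -2q + 3 = 7q - 4  ⇒  -9q = -7  ⇒  q = 7/9.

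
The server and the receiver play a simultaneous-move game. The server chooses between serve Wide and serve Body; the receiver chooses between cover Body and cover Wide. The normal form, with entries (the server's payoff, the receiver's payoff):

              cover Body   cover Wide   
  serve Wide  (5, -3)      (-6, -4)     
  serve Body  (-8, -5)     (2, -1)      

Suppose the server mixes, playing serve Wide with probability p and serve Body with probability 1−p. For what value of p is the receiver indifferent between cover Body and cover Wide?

Set the receiver's expected payoff from cover Body equal to that from cover Wide:
  the receiver's expected payoff from cover Body: p·(-3) + (1−p)·(-5) = 2p - 5
  the receiver's expected payoff from cover Wide: p·(-4) + (1−p)·(-1) = -3p - 1
  2p - 5 = -3p - 1  ⇒  5p = 4  ⇒  p = 4/5.

p = 4/5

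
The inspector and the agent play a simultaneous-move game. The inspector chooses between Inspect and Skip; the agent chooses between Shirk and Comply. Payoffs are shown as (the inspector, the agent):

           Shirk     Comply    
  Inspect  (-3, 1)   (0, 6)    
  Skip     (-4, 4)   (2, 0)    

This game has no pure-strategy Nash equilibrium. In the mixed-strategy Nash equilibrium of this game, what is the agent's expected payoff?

The inspector's mix must leave the agent indifferent between Shirk and Comply.
  the agent's payoff from Shirk: p·1 + (1−p)·4 = -3p + 4
  the agent's payoff from Comply: p·6 + (1−p)·0 = 6p
  -3p + 4 = 6p  ⇒  -9p = -4  ⇒  p = 4/9.
At equilibrium the agent is indifferent across columns, so the agent's payoff equals the payoff from Shirk: (4/9)·1 + (5/9)·4 = 8/3.

8/3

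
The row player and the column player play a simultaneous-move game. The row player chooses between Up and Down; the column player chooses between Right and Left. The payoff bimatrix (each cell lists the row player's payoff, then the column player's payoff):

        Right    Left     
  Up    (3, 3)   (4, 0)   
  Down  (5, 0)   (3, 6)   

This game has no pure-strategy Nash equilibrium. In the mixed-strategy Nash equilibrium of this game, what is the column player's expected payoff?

For the column player to be willing to mix, the column player must be indifferent between Right and Left, which pins down the row player's mix.
  the column player's payoff from Right: p·3 + (1−p)·0 = 3p
  the column player's payoff from Left: p·0 + (1−p)·6 = -6p + 6
  3p = -6p + 6  ⇒  9p = 6  ⇒  p = 2/3.
At equilibrium the column player is indifferent across columns, so the column player's payoff equals the payoff from Right: (2/3)·3 + (1/3)·0 = 2.

2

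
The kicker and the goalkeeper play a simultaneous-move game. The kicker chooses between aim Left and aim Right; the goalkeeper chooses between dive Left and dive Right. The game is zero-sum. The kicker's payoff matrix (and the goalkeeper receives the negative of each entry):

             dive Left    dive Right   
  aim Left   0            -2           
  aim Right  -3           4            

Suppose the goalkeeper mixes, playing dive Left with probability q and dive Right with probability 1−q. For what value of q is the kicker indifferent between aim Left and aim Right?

q = 2/3

The goalkeeper's mix must leave the kicker indifferent between aim Left and aim Right.
  the kicker's expected payoff from aim Left: q·0 + (1−q)·(-2) = 2q - 2
  the kicker's expected payoff from aim Right: q·(-3) + (1−q)·4 = -7q + 4
  2q - 2 = -7q + 4  ⇒  9q = 6  ⇒  q = 2/3.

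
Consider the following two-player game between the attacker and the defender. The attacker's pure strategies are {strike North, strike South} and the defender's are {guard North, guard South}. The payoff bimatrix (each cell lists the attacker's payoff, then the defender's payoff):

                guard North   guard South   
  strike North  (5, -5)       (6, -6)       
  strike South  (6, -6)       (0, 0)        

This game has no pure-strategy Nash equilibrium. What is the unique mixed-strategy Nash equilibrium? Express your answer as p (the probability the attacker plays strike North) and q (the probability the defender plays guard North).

The defender's indifference between guard North and guard South determines the attacker's mixing probability p:
  the defender's payoff from guard North: p·(-5) + (1−p)·(-6) = p - 6
  the defender's payoff from guard South: p·(-6) + (1−p)·0 = -6p
  p - 6 = -6p  ⇒  7p = 6  ⇒  p = 6/7.
The defender's mix must leave the attacker indifferent between strike North and strike South.
  the attacker's payoff to strike North: q·5 + (1−q)·6 = -q + 6
  the attacker's payoff to strike South: q·6 + (1−q)·0 = 6q
  -q + 6 = 6q  ⇒  -7q = -6  ⇒  q = 6/7.

p = 6/7, q = 6/7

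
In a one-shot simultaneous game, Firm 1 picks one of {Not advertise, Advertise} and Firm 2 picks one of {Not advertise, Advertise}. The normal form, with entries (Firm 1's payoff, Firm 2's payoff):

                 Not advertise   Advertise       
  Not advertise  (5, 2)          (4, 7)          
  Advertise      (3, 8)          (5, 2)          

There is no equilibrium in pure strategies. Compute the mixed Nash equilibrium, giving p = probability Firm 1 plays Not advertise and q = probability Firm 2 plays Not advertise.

p = 6/11, q = 1/3

Set Firm 2's expected payoff from Not advertise equal to that from Advertise:
  Firm 2's expected payoff from Not advertise: p·2 + (1−p)·8 = -6p + 8
  Firm 2's expected payoff from Advertise: p·7 + (1−p)·2 = 5p + 2
  -6p + 8 = 5p + 2  ⇒  -11p = -6  ⇒  p = 6/11.
Set Firm 1's expected payoff from Not advertise equal to that from Advertise:
  Firm 1's expected payoff from Not advertise: q·5 + (1−q)·4 = q + 4
  Firm 1's expected payoff from Advertise: q·3 + (1−q)·5 = -2q + 5
  q + 4 = -2q + 5  ⇒  3q = 1  ⇒  q = 1/3.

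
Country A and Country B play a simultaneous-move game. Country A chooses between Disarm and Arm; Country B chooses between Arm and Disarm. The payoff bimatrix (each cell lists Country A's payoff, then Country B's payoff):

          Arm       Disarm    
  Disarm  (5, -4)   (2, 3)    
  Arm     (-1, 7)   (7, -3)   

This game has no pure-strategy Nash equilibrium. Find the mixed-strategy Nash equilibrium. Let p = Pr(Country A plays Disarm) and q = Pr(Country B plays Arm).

p = 10/17, q = 5/11

Country A's mix must leave Country B indifferent between Arm and Disarm.
  Country B's payoff to Arm: p·(-4) + (1−p)·7 = -11p + 7
  Country B's payoff to Disarm: p·3 + (1−p)·(-3) = 6p - 3
  -11p + 7 = 6p - 3  ⇒  -17p = -10  ⇒  p = 10/17.
For Country A to be willing to mix, Country A must be indifferent between Disarm and Arm, which pins down Country B's mix.
  Country A's payoff from Disarm: q·5 + (1−q)·2 = 3q + 2
  Country A's payoff from Arm: q·(-1) + (1−q)·7 = -8q + 7
  3q + 2 = -8q + 7  ⇒  11q = 5  ⇒  q = 5/11.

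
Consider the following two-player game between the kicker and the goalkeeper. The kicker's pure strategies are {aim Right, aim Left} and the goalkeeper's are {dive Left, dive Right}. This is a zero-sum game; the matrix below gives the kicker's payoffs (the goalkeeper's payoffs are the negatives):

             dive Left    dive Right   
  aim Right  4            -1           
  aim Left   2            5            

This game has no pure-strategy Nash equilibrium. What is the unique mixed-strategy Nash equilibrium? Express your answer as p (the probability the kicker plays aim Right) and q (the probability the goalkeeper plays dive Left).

The goalkeeper's indifference between dive Left and dive Right determines the kicker's mixing probability p:
  the goalkeeper's expected payoff from dive Left: p·(-4) + (1−p)·(-2) = -2p - 2
  the goalkeeper's expected payoff from dive Right: p·1 + (1−p)·(-5) = 6p - 5
  -2p - 2 = 6p - 5  ⇒  -8p = -3  ⇒  p = 3/8.
The kicker's indifference between aim Right and aim Left determines the goalkeeper's mixing probability q:
  the kicker's payoff from aim Right: q·4 + (1−q)·(-1) = 5q - 1
  the kicker's payoff from aim Left: q·2 + (1−q)·5 = -3q + 5
  5q - 1 = -3q + 5  ⇒  8q = 6  ⇒  q = 3/4.

p = 3/8, q = 3/4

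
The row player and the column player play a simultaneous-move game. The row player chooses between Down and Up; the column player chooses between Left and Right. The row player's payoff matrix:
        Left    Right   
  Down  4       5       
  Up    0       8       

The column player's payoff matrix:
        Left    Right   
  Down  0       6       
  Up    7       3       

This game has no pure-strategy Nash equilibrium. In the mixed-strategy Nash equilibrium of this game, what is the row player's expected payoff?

32/7

The row player's indifference between Down and Up determines the column player's mixing probability q:
  the row player's payoff from Down: q·4 + (1−q)·5 = -q + 5
  the row player's payoff from Up: q·0 + (1−q)·8 = -8q + 8
  -q + 5 = -8q + 8  ⇒  7q = 3  ⇒  q = 3/7.
At equilibrium the row player is indifferent across rows, so the row player's payoff equals the payoff from Down: (3/7)·4 + (4/7)·5 = 32/7.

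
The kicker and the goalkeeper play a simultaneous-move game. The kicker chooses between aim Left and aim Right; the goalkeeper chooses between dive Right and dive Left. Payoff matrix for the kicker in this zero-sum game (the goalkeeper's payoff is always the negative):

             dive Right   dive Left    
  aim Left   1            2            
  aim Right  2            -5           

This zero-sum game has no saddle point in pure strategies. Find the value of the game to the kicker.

In a mixed equilibrium the kicker is indifferent between aim Left and aim Right; this condition fixes q.
  the kicker's expected payoff from aim Left: q·1 + (1−q)·2 = -q + 2
  the kicker's expected payoff from aim Right: q·2 + (1−q)·(-5) = 7q - 5
  -q + 2 = 7q - 5  ⇒  -8q = -7  ⇒  q = 7/8.
The value is the kicker's expected payoff against this mix (using aim Left): (7/8)·1 + (1/8)·2 = 9/8.

v = 9/8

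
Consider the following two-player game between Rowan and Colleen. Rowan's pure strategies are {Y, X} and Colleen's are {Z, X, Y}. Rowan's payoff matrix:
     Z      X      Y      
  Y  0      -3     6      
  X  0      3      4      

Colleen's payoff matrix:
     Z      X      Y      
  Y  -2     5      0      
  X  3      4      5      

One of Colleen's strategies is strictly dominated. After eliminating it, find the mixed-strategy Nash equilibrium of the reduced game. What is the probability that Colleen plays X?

q = 1/4

Colleen's strategy Z is strictly dominated by Y: 0 > -2 and 5 > 3. Eliminate Z.
Colleen's mix must leave Rowan indifferent between Y and X.
  Rowan's expected payoff from Y: q·(-3) + (1−q)·6 = -9q + 6
  Rowan's expected payoff from X: q·3 + (1−q)·4 = -q + 4
  -9q + 6 = -q + 4  ⇒  -8q = -2  ⇒  q = 1/4.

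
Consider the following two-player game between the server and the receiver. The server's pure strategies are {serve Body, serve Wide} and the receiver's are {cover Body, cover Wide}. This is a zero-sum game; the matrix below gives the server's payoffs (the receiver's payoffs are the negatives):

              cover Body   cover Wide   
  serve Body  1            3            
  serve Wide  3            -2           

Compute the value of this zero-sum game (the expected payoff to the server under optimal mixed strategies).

v = 11/7

For the server to be willing to mix, the server must be indifferent between serve Body and serve Wide, which pins down the receiver's mix.
  the server's payoff to serve Body: q·1 + (1−q)·3 = -2q + 3
  the server's payoff to serve Wide: q·3 + (1−q)·(-2) = 5q - 2
  -2q + 3 = 5q - 2  ⇒  -7q = -5  ⇒  q = 5/7.
The value is the server's expected payoff against this mix (using serve Body): (5/7)·1 + (2/7)·3 = 11/7.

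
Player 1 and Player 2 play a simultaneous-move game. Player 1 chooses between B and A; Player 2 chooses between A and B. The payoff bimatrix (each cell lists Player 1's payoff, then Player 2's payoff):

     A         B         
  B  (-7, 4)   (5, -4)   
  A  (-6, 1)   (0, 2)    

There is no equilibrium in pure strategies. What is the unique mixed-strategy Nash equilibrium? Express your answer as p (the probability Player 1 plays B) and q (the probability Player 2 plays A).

Player 1's mix must leave Player 2 indifferent between A and B.
  Player 2's payoff to A: p·4 + (1−p)·1 = 3p + 1
  Player 2's payoff to B: p·(-4) + (1−p)·2 = -6p + 2
  3p + 1 = -6p + 2  ⇒  9p = 1  ⇒  p = 1/9.
Set Player 1's expected payoff from B equal to that from A:
  Player 1's expected payoff from B: q·(-7) + (1−q)·5 = -12q + 5
  Player 1's expected payoff from A: q·(-6) + (1−q)·0 = -6q
  -12q + 5 = -6q  ⇒  -6q = -5  ⇒  q = 5/6.

p = 1/9, q = 5/6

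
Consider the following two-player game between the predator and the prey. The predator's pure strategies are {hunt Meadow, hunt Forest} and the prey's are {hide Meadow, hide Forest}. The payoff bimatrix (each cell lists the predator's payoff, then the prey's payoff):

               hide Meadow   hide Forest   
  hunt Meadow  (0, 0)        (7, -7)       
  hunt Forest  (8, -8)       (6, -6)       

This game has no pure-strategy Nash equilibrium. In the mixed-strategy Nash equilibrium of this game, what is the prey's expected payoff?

-56/9

Set the prey's expected payoff from hide Meadow equal to that from hide Forest:
  the prey's payoff to hide Meadow: p·0 + (1−p)·(-8) = 8p - 8
  the prey's payoff to hide Forest: p·(-7) + (1−p)·(-6) = -p - 6
  8p - 8 = -p - 6  ⇒  9p = 2  ⇒  p = 2/9.
At equilibrium the prey is indifferent across columns, so the prey's payoff equals the payoff from hide Meadow: (2/9)·0 + (7/9)·(-8) = -56/9.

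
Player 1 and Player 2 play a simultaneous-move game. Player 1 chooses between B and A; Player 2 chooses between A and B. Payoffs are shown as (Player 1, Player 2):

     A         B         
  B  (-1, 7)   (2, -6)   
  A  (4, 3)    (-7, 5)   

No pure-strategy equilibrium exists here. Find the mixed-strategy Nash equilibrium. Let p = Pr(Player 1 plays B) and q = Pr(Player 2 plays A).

For Player 2 to be willing to mix, Player 2 must be indifferent between A and B, which pins down Player 1's mix.
  Player 2's payoff from A: p·7 + (1−p)·3 = 4p + 3
  Player 2's payoff from B: p·(-6) + (1−p)·5 = -11p + 5
  4p + 3 = -11p + 5  ⇒  15p = 2  ⇒  p = 2/15.
Player 1's indifference between B and A determines Player 2's mixing probability q:
  Player 1's expected payoff from B: q·(-1) + (1−q)·2 = -3q + 2
  Player 1's expected payoff from A: q·4 + (1−q)·(-7) = 11q - 7
  -3q + 2 = 11q - 7  ⇒  -14q = -9  ⇒  q = 9/14.

p = 2/15, q = 9/14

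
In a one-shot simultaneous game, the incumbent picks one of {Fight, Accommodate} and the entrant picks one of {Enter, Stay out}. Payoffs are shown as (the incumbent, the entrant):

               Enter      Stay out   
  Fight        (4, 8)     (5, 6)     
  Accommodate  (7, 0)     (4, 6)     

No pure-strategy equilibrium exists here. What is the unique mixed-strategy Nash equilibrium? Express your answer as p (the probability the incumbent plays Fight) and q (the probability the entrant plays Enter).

In a mixed equilibrium the entrant is indifferent between Enter and Stay out; this condition fixes p.
  the entrant's payoff from Enter: p·8 + (1−p)·0 = 8p
  the entrant's payoff from Stay out: p·6 + (1−p)·6 = 6
  8p = 6  ⇒  8p = 6  ⇒  p = 3/4.
For the incumbent to be willing to mix, the incumbent must be indifferent between Fight and Accommodate, which pins down the entrant's mix.
  the incumbent's payoff to Fight: q·4 + (1−q)·5 = -q + 5
  the incumbent's payoff to Accommodate: q·7 + (1−q)·4 = 3q + 4
  -q + 5 = 3q + 4  ⇒  -4q = -1  ⇒  q = 1/4.

p = 3/4, q = 1/4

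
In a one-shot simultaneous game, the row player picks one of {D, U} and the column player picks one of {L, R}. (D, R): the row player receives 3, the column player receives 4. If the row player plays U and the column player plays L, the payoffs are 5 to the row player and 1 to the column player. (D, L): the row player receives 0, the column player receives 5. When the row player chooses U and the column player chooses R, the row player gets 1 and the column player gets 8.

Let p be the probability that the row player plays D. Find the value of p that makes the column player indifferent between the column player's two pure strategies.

p = 7/8

For the column player to be willing to mix, the column player must be indifferent between L and R, which pins down the row player's mix.
  the column player's expected payoff from L: p·5 + (1−p)·1 = 4p + 1
  the column player's expected payoff from R: p·4 + (1−p)·8 = -4p + 8
  4p + 1 = -4p + 8  ⇒  8p = 7  ⇒  p = 7/8.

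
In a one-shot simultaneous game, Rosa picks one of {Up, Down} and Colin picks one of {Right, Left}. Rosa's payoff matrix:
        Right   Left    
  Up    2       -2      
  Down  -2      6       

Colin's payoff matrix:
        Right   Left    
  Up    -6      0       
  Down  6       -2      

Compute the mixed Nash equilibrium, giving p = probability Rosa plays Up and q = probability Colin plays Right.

In a mixed equilibrium Colin is indifferent between Right and Left; this condition fixes p.
  Colin's payoff to Right: p·(-6) + (1−p)·6 = -12p + 6
  Colin's payoff to Left: p·0 + (1−p)·(-2) = 2p - 2
  -12p + 6 = 2p - 2  ⇒  -14p = -8  ⇒  p = 4/7.
For Rosa to be willing to mix, Rosa must be indifferent between Up and Down, which pins down Colin's mix.
  Rosa's payoff to Up: q·2 + (1−q)·(-2) = 4q - 2
  Rosa's payoff to Down: q·(-2) + (1−q)·6 = -8q + 6
  4q - 2 = -8q + 6  ⇒  12q = 8  ⇒  q = 2/3.

p = 4/7, q = 2/3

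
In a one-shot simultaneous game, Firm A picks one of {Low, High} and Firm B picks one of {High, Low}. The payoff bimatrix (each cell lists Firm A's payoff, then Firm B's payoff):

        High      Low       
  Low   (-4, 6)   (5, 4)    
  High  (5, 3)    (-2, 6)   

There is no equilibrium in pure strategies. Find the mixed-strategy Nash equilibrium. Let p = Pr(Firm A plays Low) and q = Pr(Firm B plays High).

Firm B's indifference between High and Low determines Firm A's mixing probability p:
  Firm B's expected payoff from High: p·6 + (1−p)·3 = 3p + 3
  Firm B's expected payoff from Low: p·4 + (1−p)·6 = -2p + 6
  3p + 3 = -2p + 6  ⇒  5p = 3  ⇒  p = 3/5.
Firm A's indifference between Low and High determines Firm B's mixing probability q:
  Firm A's payoff from Low: q·(-4) + (1−q)·5 = -9q + 5
  Firm A's payoff from High: q·5 + (1−q)·(-2) = 7q - 2
  -9q + 5 = 7q - 2  ⇒  -16q = -7  ⇒  q = 7/16.

p = 3/5, q = 7/16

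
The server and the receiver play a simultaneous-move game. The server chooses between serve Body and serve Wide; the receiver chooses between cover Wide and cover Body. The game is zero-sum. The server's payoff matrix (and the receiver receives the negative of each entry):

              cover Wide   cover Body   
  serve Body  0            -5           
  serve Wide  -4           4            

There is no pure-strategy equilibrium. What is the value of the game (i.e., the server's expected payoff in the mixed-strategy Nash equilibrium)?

v = -20/13

Set the server's expected payoff from serve Body equal to that from serve Wide:
  the server's expected payoff from serve Body: q·0 + (1−q)·(-5) = 5q - 5
  the server's expected payoff from serve Wide: q·(-4) + (1−q)·4 = -8q + 4
  5q - 5 = -8q + 4  ⇒  13q = 9  ⇒  q = 9/13.
The value is the server's expected payoff against this mix (using serve Body): (9/13)·0 + (4/13)·(-5) = -20/13.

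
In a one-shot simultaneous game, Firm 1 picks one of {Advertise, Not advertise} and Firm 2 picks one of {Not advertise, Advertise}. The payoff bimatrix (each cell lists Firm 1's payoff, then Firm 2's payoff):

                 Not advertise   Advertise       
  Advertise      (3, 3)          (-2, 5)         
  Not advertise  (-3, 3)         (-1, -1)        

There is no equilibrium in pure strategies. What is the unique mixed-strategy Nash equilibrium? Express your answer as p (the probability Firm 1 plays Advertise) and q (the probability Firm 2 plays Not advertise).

In a mixed equilibrium Firm 2 is indifferent between Not advertise and Advertise; this condition fixes p.
  Firm 2's payoff to Not advertise: p·3 + (1−p)·3 = 3
  Firm 2's payoff to Advertise: p·5 + (1−p)·(-1) = 6p - 1
  3 = 6p - 1  ⇒  -6p = -4  ⇒  p = 2/3.
In a mixed equilibrium Firm 1 is indifferent between Advertise and Not advertise; this condition fixes q.
  Firm 1's expected payoff from Advertise: q·3 + (1−q)·(-2) = 5q - 2
  Firm 1's expected payoff from Not advertise: q·(-3) + (1−q)·(-1) = -2q - 1
  5q - 2 = -2q - 1  ⇒  7q = 1  ⇒  q = 1/7.

p = 2/3, q = 1/7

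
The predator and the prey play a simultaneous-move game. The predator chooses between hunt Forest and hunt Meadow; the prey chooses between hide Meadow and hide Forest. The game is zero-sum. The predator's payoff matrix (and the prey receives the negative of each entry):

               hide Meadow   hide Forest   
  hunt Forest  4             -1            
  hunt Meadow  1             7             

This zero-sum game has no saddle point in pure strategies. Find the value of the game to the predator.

In a mixed equilibrium the predator is indifferent between hunt Forest and hunt Meadow; this condition fixes q.
  the predator's expected payoff from hunt Forest: q·4 + (1−q)·(-1) = 5q - 1
  the predator's expected payoff from hunt Meadow: q·1 + (1−q)·7 = -6q + 7
  5q - 1 = -6q + 7  ⇒  11q = 8  ⇒  q = 8/11.
The value is the predator's expected payoff against this mix (using hunt Forest): (8/11)·4 + (3/11)·(-1) = 29/11.

v = 29/11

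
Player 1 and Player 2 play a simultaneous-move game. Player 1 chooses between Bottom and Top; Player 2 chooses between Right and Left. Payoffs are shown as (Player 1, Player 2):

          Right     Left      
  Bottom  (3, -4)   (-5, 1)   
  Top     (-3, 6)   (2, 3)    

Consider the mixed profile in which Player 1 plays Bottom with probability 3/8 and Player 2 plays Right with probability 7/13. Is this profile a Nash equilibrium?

Yes

Check Player 2's indifference given Player 1's mix p = 3/8:
  payoff from Right = 9/4; payoff from Left = 9/4 — equal.
Check Player 1's indifference given Player 2's mix q = 7/13:
  payoff from Bottom = -9/13; payoff from Top = -9/13 — equal.
Both players are indifferent, so neither can profitably deviate.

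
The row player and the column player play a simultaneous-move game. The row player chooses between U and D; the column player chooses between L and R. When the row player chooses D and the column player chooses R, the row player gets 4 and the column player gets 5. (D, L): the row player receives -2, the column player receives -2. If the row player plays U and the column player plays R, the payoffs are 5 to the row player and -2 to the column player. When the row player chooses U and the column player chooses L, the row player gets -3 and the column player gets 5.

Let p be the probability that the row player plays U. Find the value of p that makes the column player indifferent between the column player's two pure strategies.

The row player's mix must leave the column player indifferent between L and R.
  the column player's payoff to L: p·5 + (1−p)·(-2) = 7p - 2
  the column player's payoff to R: p·(-2) + (1−p)·5 = -7p + 5
  7p - 2 = -7p + 5  ⇒  14p = 7  ⇒  p = 1/2.

p = 1/2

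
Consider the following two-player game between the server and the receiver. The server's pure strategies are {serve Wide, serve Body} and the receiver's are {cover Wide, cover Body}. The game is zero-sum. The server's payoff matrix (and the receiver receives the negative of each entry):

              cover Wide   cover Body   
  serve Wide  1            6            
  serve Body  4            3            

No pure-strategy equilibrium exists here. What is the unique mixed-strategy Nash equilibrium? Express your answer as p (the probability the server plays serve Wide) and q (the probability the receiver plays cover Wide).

The server's mix must leave the receiver indifferent between cover Wide and cover Body.
  the receiver's payoff from cover Wide: p·(-1) + (1−p)·(-4) = 3p - 4
  the receiver's payoff from cover Body: p·(-6) + (1−p)·(-3) = -3p - 3
  3p - 4 = -3p - 3  ⇒  6p = 1  ⇒  p = 1/6.
In a mixed equilibrium the server is indifferent between serve Wide and serve Body; this condition fixes q.
  the server's payoff to serve Wide: q·1 + (1−q)·6 = -5q + 6
  the server's payoff to serve Body: q·4 + (1−q)·3 = q + 3
  -5q + 6 = q + 3  ⇒  -6q = -3  ⇒  q = 1/2.

p = 1/6, q = 1/2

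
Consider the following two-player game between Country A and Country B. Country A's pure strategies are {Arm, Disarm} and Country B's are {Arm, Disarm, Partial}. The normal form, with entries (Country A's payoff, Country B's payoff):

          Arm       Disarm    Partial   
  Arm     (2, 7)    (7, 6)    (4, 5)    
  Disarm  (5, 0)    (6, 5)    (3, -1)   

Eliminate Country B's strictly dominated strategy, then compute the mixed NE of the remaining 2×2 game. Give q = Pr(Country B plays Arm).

q = 1/4

Country B's strategy Partial is strictly dominated by Arm: 7 > 5 and 0 > -1. Eliminate Partial.
For Country A to be willing to mix, Country A must be indifferent between Arm and Disarm, which pins down Country B's mix.
  Country A's expected payoff from Arm: q·2 + (1−q)·7 = -5q + 7
  Country A's expected payoff from Disarm: q·5 + (1−q)·6 = -q + 6
  -5q + 7 = -q + 6  ⇒  -4q = -1  ⇒  q = 1/4.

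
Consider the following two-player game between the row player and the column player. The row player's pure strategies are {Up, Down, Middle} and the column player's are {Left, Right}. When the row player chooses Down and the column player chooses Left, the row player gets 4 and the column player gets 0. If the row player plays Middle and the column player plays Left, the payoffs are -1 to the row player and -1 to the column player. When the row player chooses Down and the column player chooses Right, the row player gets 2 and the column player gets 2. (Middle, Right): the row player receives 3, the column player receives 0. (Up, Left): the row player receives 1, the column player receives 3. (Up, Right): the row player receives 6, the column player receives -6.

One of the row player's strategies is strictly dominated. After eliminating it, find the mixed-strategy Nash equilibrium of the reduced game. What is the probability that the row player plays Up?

The row player's strategy Middle is strictly dominated by Up: 1 > -1 and 6 > 3. Eliminate Middle.
Set the column player's expected payoff from Left equal to that from Right:
  the column player's expected payoff from Left: p·3 + (1−p)·0 = 3p
  the column player's expected payoff from Right: p·(-6) + (1−p)·2 = -8p + 2
  3p = -8p + 2  ⇒  11p = 2  ⇒  p = 2/11.

p = 2/11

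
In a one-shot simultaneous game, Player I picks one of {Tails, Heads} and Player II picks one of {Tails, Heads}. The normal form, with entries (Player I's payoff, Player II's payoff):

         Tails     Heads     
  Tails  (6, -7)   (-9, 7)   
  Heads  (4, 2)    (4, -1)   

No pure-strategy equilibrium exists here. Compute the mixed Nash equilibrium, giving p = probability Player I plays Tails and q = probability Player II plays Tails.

p = 3/17, q = 13/15

Player II's indifference between Tails and Heads determines Player I's mixing probability p:
  Player II's payoff to Tails: p·(-7) + (1−p)·2 = -9p + 2
  Player II's payoff to Heads: p·7 + (1−p)·(-1) = 8p - 1
  -9p + 2 = 8p - 1  ⇒  -17p = -3  ⇒  p = 3/17.
Player I's indifference between Tails and Heads determines Player II's mixing probability q:
  Player I's payoff from Tails: q·6 + (1−q)·(-9) = 15q - 9
  Player I's payoff from Heads: q·4 + (1−q)·4 = 4
  15q - 9 = 4  ⇒  15q = 13  ⇒  q = 13/15.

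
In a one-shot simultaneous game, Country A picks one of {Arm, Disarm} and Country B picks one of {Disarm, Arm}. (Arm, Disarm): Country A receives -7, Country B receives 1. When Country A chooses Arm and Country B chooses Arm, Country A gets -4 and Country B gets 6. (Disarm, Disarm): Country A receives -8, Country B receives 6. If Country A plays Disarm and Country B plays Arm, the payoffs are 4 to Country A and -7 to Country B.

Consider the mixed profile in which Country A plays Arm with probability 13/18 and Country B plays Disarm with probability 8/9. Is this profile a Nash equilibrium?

Check Country B's indifference given Country A's mix p = 13/18:
  payoff from Disarm = 43/18; payoff from Arm = 43/18 — equal.
Check Country A's indifference given Country B's mix q = 8/9:
  payoff from Arm = -20/3; payoff from Disarm = -20/3 — equal.
Both players are indifferent, so neither can profitably deviate.

Yes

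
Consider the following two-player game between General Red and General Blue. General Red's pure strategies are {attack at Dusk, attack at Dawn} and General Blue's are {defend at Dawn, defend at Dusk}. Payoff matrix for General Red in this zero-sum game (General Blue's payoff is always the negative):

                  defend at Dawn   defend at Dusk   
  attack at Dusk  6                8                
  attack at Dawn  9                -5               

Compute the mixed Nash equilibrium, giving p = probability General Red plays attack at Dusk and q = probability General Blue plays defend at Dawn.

For General Blue to be willing to mix, General Blue must be indifferent between defend at Dawn and defend at Dusk, which pins down General Red's mix.
  General Blue's payoff to defend at Dawn: p·(-6) + (1−p)·(-9) = 3p - 9
  General Blue's payoff to defend at Dusk: p·(-8) + (1−p)·5 = -13p + 5
  3p - 9 = -13p + 5  ⇒  16p = 14  ⇒  p = 7/8.
General Red's indifference between attack at Dusk and attack at Dawn determines General Blue's mixing probability q:
  General Red's expected payoff from attack at Dusk: q·6 + (1−q)·8 = -2q + 8
  General Red's expected payoff from attack at Dawn: q·9 + (1−q)·(-5) = 14q - 5
  -2q + 8 = 14q - 5  ⇒  -16q = -13  ⇒  q = 13/16.

p = 7/8, q = 13/16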